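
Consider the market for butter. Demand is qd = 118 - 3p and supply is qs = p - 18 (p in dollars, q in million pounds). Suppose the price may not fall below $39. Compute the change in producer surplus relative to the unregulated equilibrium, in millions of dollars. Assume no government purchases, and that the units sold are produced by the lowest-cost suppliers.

-107.5

Without the control the market clears where 118 - 3p = p - 18, i.e. p* = 34 and q* = 16.
Since 39 > 34, the floor is binding.
At p = 39: qd = 118 - 3·39 = 1 and qs = 39 - 18 = 21.
Producer surplus without the control is ½ · (34 - 18) · 16 = 128.
With the floor, 1 units are sold at 39. The supply price at q = 1 is 19, so PS = ½ · [(39 - 18) + (39 - 19)] · 1 = 20.5.
Change in producer surplus = 20.5 - 128 = -107.5.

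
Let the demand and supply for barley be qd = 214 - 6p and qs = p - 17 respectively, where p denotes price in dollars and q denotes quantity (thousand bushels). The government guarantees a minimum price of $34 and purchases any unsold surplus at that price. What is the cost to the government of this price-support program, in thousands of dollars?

238

Without the control the market clears where 214 - 6p = p - 17, i.e. p* = 33 and q* = 16.
Because the floor (34) lies above the market-clearing price, it is binding.
At p = 34: qd = 214 - 6·34 = 10 and qs = 34 - 17 = 17.
Surplus = qs - qd = 7.
Government expenditure = surplus × support price = 7 × 34 = 238.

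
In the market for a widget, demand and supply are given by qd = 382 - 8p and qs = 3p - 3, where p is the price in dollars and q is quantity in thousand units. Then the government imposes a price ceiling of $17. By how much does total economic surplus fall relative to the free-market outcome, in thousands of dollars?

668.25

Equilibrium: 382 - 8p = 3p - 3, so 385 = 11p and p* = 35, q* = 102.
Because the ceiling (17) lies below the market-clearing price, it is binding.
At p = 17: qd = 382 - 8·17 = 246 and qs = 3·17 - 3 = 48.
Quantity traded falls to 48. At q = 48 the demand price is (382 - 48)/8 = 41.75 and the supply price is (3 + 48)/3 = 17.
Deadweight loss = ½ · (41.75 - 17) · (102 - 48) = ½ · 24.75 · 54 = 668.25.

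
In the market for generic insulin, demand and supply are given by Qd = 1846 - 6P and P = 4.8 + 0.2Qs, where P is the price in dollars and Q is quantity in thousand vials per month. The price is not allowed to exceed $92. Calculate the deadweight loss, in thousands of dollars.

27885

Rearranging supply gives Qs = 5P - 24. Without the control the market clears where 1846 - 6P = 5P - 24, i.e. P* = 170 and Q* = 826.
Because the ceiling (92) lies below the market-clearing price, it is binding.
At P = 92: Qd = 1846 - 6·92 = 1294 and Qs = 5·92 - 24 = 436.
Quantity traded falls to 436. At Q = 436 the demand price is (1846 - 436)/6 = 235 and the supply price is (24 + 436)/5 = 92.
Deadweight loss = ½ · (235 - 92) · (826 - 436) = ½ · 143 · 390 = 27885.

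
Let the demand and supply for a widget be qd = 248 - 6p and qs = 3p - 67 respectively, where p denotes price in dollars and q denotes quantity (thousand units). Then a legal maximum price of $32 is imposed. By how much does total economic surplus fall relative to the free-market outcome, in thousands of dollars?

20.25

Equilibrium: 248 - 6p = 3p - 67, so 315 = 9p and p* = 35, q* = 38.
Because the ceiling (32) lies below the market-clearing price, it is binding.
At p = 32: qd = 248 - 6·32 = 56 and qs = 3·32 - 67 = 29.
Quantity traded falls to 29. At q = 29 the demand price is (248 - 29)/6 = 36.5 and the supply price is (67 + 29)/3 = 32.
Deadweight loss = ½ · (36.5 - 32) · (38 - 29) = ½ · 4.5 · 9 = 20.25.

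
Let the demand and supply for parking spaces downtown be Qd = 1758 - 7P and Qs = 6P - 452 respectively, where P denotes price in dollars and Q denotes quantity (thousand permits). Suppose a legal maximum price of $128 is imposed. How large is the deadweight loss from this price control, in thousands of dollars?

Equilibrium: 1758 - 7P = 6P - 452, so 2210 = 13P and P* = 170, Q* = 568.
The ceiling of 128 is below the equilibrium price 170, so it binds.
At P = 128: Qd = 1758 - 7·128 = 862 and Qs = 6·128 - 452 = 316.
Quantity traded falls to 316. At Q = 316 the demand price is (1758 - 316)/7 = 206 and the supply price is (452 + 316)/6 = 128.
Deadweight loss = ½ · (206 - 128) · (568 - 316) = ½ · 78 · 252 = 9828.

9828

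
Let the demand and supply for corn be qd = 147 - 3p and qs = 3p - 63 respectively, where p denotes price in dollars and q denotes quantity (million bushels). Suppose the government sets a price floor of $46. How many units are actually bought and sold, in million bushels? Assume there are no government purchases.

9

Setting quantity demanded equal to quantity supplied, 147 - 3p = 3p - 63, gives p* = 35 and q* = 42.
Because the floor (46) lies above the market-clearing price, it is binding.
At p = 46: qd = 147 - 3·46 = 9 and qs = 3·46 - 63 = 75.
The quantity actually transacted is the short side, demand: 9.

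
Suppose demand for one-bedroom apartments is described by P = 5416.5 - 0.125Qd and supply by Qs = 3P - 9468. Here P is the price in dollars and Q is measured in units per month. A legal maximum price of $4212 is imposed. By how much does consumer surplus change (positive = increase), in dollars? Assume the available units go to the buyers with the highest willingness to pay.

1668303

Rearranging demand gives Qd = 43332 - 8P. Equilibrium: 43332 - 8P = 3P - 9468, so 52800 = 11P and P* = 4800, Q* = 4932.
The ceiling of 4212 is below the equilibrium price 4800, so it binds.
At P = 4212: Qd = 43332 - 8·4212 = 9636 and Qs = 3·4212 - 9468 = 3168.
Consumer surplus without the control is ½ · (5416.5 - 4800) · 4932 = 1520289.
With the ceiling, 3168 units are sold at 4212 (assume they go to the highest-value buyers). The demand price at Q = 3168 is 5020.5, so CS = ½ · [(5416.5 - 4212) + (5020.5 - 4212)] · 3168 = 3188592.
Change in consumer surplus = 3188592 - 1520289 = 1668303.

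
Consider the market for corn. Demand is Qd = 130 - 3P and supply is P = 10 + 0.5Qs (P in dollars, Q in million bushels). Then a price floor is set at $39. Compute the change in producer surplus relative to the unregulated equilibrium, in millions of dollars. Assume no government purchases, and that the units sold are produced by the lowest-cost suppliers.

Rearranging supply gives Qs = 2P - 20. Equilibrium: 130 - 3P = 2P - 20, so 150 = 5P and P* = 30, Q* = 40.
The floor of 39 is above the equilibrium price 30, so it binds.
At P = 39: Qd = 130 - 3·39 = 13 and Qs = 2·39 - 20 = 58.
Producer surplus without the control is ½ · (30 - 10) · 40 = 400.
With the floor, 13 units are sold at 39. The supply price at Q = 13 is 16.5, so PS = ½ · [(39 - 10) + (39 - 16.5)] · 13 = 334.75.
Change in producer surplus = 334.75 - 400 = -65.25.

-65.25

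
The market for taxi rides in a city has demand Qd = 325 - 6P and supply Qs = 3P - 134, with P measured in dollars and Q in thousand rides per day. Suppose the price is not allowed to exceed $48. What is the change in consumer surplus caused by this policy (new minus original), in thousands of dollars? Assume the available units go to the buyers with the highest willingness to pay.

23.25

Without the control the market clears where 325 - 6P = 3P - 134, i.e. P* = 51 and Q* = 19.
The ceiling of 48 is below the equilibrium price 51, so it binds.
At P = 48: Qd = 325 - 6·48 = 37 and Qs = 3·48 - 134 = 10.
Consumer surplus without the control is ½ · (325/6 - 51) · 19 = 361/12.
With the ceiling, 10 units are sold at 48 (assume they go to the highest-value buyers). The demand price at Q = 10 is 52.5, so CS = ½ · [(325/6 - 48) + (52.5 - 48)] · 10 = 160/3.
Change in consumer surplus = 160/3 - 361/12 = 23.25.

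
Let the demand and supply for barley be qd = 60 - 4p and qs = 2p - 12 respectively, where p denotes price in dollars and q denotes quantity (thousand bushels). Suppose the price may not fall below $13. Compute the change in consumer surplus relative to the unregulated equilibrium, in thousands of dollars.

-10

In a free market, 60 - 4p = 2p - 12 gives the equilibrium p* = 12, q* = 12.
Because the floor (13) lies above the market-clearing price, it is binding.
At p = 13: qd = 60 - 4·13 = 8 and qs = 2·13 - 12 = 14.
Consumer surplus without the control is ½ · (15 - 12) · 12 = 18.
With the floor, consumers buy 8 units at 13, so CS = ½ · (15 - 13) · 8 = 8.
Change in consumer surplus = 8 - 18 = -10.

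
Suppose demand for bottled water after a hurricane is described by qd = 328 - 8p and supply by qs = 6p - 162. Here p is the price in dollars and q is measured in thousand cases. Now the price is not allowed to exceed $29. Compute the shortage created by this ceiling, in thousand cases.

Equilibrium: 328 - 8p = 6p - 162, so 490 = 14p and p* = 35, q* = 48.
The ceiling of 29 is below the equilibrium price 35, so it binds.
At p = 29: qd = 328 - 8·29 = 96 and qs = 6·29 - 162 = 12.
Shortage = qd - qs = 96 - 12 = 84.

84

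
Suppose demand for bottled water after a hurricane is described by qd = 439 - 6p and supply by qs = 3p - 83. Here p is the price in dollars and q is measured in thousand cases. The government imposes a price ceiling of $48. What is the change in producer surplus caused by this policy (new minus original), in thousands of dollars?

Without the control the market clears where 439 - 6p = 3p - 83, i.e. p* = 58 and q* = 91.
The ceiling of 48 is below the equilibrium price 58, so it binds.
At p = 48: qd = 439 - 6·48 = 151 and qs = 3·48 - 83 = 61.
Producer surplus without the control is ½ · (58 - 83/3) · 91 = 8281/6.
With the ceiling, producers sell 61 units at 48, so PS = ½ · (48 - 83/3) · 61 = 3721/6.
Change in producer surplus = 3721/6 - 8281/6 = -760.

-760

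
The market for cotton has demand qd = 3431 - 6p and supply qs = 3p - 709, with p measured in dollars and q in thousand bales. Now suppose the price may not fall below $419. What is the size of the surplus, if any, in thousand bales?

Without the control the market clears where 3431 - 6p = 3p - 709, i.e. p* = 460 and q* = 671.
Since 419 is below p* = 460, the floor does not bind and the free-market outcome prevails.
Since the control does not bind, there is no surplus.

0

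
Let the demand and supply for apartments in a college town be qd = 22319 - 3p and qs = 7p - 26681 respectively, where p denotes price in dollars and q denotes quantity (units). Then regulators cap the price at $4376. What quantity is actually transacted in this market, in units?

Without the control the market clears where 22319 - 3p = 7p - 26681, i.e. p* = 4900 and q* = 7619.
The ceiling of 4376 is below the equilibrium price 4900, so it binds.
At p = 4376: qd = 22319 - 3·4376 = 9191 and qs = 7·4376 - 26681 = 3951.
The quantity actually transacted is the short side, supply: 3951.

3951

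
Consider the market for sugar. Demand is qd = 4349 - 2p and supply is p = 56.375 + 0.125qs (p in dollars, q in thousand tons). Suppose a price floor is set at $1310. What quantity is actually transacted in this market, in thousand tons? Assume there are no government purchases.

Rearranging supply gives qs = 8p - 451. Without the control the market clears where 4349 - 2p = 8p - 451, i.e. p* = 480 and q* = 3389.
The floor of 1310 is above the equilibrium price 480, so it binds.
At p = 1310: qd = 4349 - 2·1310 = 1729 and qs = 8·1310 - 451 = 10029.
The quantity actually transacted is the short side, demand: 1729.

1729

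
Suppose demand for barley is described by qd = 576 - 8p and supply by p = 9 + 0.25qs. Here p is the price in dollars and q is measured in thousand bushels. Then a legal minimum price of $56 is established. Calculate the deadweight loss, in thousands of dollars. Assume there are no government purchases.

300

Rearranging supply gives qs = 4p - 36. Without the control the market clears where 576 - 8p = 4p - 36, i.e. p* = 51 and q* = 168.
Since 56 > 51, the floor is binding.
At p = 56: qd = 576 - 8·56 = 128 and qs = 4·56 - 36 = 188.
Quantity traded falls to 128. At q = 128 the demand price is (576 - 128)/8 = 56 and the supply price is (36 + 128)/4 = 41.
Deadweight loss = ½ · (56 - 41) · (168 - 128) = ½ · 15 · 40 = 300.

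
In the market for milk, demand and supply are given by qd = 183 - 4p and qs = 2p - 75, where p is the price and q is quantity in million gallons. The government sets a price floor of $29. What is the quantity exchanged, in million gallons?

11

Setting quantity demanded equal to quantity supplied, 183 - 4p = 2p - 75, gives p* = 43 and q* = 11.
Since 29 is below p* = 43, the floor does not bind and the free-market outcome prevails.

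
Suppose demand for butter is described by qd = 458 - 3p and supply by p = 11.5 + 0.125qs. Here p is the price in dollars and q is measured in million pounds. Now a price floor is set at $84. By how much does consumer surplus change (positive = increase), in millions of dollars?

-8738

Rearranging supply gives qs = 8p - 92. Equilibrium: 458 - 3p = 8p - 92, so 550 = 11p and p* = 50, q* = 308.
Since 84 > 50, the floor is binding.
At p = 84: qd = 458 - 3·84 = 206 and qs = 8·84 - 92 = 580.
Consumer surplus without the control is ½ · (458/3 - 50) · 308 = 47432/3.
With the floor, consumers buy 206 units at 84, so CS = ½ · (458/3 - 84) · 206 = 21218/3.
Change in consumer surplus = 21218/3 - 47432/3 = -8738.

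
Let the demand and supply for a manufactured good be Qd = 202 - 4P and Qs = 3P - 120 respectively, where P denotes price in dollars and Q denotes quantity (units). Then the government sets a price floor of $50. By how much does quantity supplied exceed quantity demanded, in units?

In a free market, 202 - 4P = 3P - 120 gives the equilibrium P* = 46, Q* = 18.
The floor of 50 is above the equilibrium price 46, so it binds.
At P = 50: Qd = 202 - 4·50 = 2 and Qs = 3·50 - 120 = 30.
Surplus = Qs - Qd = 30 - 2 = 28.

28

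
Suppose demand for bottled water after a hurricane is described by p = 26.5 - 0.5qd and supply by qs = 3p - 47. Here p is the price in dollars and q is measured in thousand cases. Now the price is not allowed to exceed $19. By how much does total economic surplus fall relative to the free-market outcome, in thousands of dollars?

Rearranging demand gives qd = 53 - 2p. Equilibrium: 53 - 2p = 3p - 47, so 100 = 5p and p* = 20, q* = 13.
The ceiling of 19 is below the equilibrium price 20, so it binds.
At p = 19: qd = 53 - 2·19 = 15 and qs = 3·19 - 47 = 10.
Quantity traded falls to 10. At q = 10 the demand price is (53 - 10)/2 = 21.5 and the supply price is (47 + 10)/3 = 19.
Deadweight loss = ½ · (21.5 - 19) · (13 - 10) = ½ · 2.5 · 3 = 3.75.

3.75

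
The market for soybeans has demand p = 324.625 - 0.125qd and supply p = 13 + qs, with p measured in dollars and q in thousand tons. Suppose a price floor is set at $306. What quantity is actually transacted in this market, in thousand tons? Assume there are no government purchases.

149

Rearranging demand gives qd = 2597 - 8p; rearranging supply gives qs = p - 13. In a free market, 2597 - 8p = p - 13 gives the equilibrium p* = 290, q* = 277.
Since 306 > 290, the floor is binding.
At p = 306: qd = 2597 - 8·306 = 149 and qs = 306 - 13 = 293.
The quantity actually transacted is the short side, demand: 149.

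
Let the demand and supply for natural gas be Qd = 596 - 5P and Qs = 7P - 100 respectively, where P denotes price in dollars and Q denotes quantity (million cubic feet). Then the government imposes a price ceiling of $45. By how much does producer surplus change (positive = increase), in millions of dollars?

-3386.5

Without the control the market clears where 596 - 5P = 7P - 100, i.e. P* = 58 and Q* = 306.
Since 45 < 58, the ceiling is binding.
At P = 45: Qd = 596 - 5·45 = 371 and Qs = 7·45 - 100 = 215.
Producer surplus without the control is ½ · (58 - 100/7) · 306 = 46818/7.
With the ceiling, producers sell 215 units at 45, so PS = ½ · (45 - 100/7) · 215 = 46225/14.
Change in producer surplus = 46225/14 - 46818/7 = -3386.5.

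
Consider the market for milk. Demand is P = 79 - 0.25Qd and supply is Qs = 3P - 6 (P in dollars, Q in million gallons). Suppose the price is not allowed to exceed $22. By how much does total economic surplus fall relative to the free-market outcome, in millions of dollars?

1512

Rearranging demand gives Qd = 316 - 4P. Without the control the market clears where 316 - 4P = 3P - 6, i.e. P* = 46 and Q* = 132.
Because the ceiling (22) lies below the market-clearing price, it is binding.
At P = 22: Qd = 316 - 4·22 = 228 and Qs = 3·22 - 6 = 60.
Quantity traded falls to 60. At Q = 60 the demand price is (316 - 60)/4 = 64 and the supply price is (6 + 60)/3 = 22.
Deadweight loss = ½ · (64 - 22) · (132 - 60) = ½ · 42 · 72 = 1512.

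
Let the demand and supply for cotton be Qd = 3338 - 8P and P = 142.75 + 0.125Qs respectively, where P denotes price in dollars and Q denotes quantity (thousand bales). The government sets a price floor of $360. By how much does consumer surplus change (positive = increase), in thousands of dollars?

Rearranging supply gives Qs = 8P - 1142. In a free market, 3338 - 8P = 8P - 1142 gives the equilibrium P* = 280, Q* = 1098.
The floor of 360 is above the equilibrium price 280, so it binds.
At P = 360: Qd = 3338 - 8·360 = 458 and Qs = 8·360 - 1142 = 1738.
Consumer surplus without the control is ½ · (417.25 - 280) · 1098 = 75350.25.
With the floor, consumers buy 458 units at 360, so CS = ½ · (417.25 - 360) · 458 = 13110.25.
Change in consumer surplus = 13110.25 - 75350.25 = -62240.

-62240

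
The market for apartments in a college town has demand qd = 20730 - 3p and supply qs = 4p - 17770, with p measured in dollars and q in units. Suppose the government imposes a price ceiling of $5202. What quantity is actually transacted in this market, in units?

In a free market, 20730 - 3p = 4p - 17770 gives the equilibrium p* = 5500, q* = 4230.
Since 5202 < 5500, the ceiling is binding.
At p = 5202: qd = 20730 - 3·5202 = 5124 and qs = 4·5202 - 17770 = 3038.
The quantity actually transacted is the short side, supply: 3038.

3038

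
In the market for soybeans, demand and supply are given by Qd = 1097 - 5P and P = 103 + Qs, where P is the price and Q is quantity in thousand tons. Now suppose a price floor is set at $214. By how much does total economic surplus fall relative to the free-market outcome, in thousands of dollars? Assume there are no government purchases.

2940

Rearranging supply gives Qs = P - 103. Equilibrium: 1097 - 5P = P - 103, so 1200 = 6P and P* = 200, Q* = 97.
Because the floor (214) lies above the market-clearing price, it is binding.
At P = 214: Qd = 1097 - 5·214 = 27 and Qs = 214 - 103 = 111.
Quantity traded falls to 27. At Q = 27 the demand price is (1097 - 27)/5 = 214 and the supply price is 103 + 27 = 130.
Deadweight loss = ½ · (214 - 130) · (97 - 27) = ½ · 84 · 70 = 2940.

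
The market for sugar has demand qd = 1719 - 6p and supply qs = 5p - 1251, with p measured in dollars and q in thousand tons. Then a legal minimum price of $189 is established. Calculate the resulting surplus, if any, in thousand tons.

0

Equilibrium: 1719 - 6p = 5p - 1251, so 2970 = 11p and p* = 270, q* = 99.
Since 189 is below p* = 270, the floor does not bind and the free-market outcome prevails.
Since the control does not bind, there is no surplus.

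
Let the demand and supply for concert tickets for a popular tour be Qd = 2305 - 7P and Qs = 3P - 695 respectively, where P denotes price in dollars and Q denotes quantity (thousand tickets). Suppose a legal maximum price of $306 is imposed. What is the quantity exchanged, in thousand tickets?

Equilibrium: 2305 - 7P = 3P - 695, so 3000 = 10P and P* = 300, Q* = 205.
Since 306 is above P* = 300, the ceiling does not bind and the free-market outcome prevails.

205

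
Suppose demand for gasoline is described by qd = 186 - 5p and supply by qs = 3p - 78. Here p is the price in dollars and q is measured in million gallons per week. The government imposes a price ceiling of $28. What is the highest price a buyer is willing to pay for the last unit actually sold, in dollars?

36

Equilibrium: 186 - 5p = 3p - 78, so 264 = 8p and p* = 33, q* = 21.
Because the ceiling (28) lies below the market-clearing price, it is binding.
At p = 28: qd = 186 - 5·28 = 46 and qs = 3·28 - 78 = 6.
Only 6 units reach the market. On the demand curve, the marginal buyer's willingness to pay at q = 6 is (186 - 6)/5 = 36.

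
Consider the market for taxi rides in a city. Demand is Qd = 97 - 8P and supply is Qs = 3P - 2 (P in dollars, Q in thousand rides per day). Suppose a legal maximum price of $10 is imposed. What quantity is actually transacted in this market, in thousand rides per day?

Equilibrium: 97 - 8P = 3P - 2, so 99 = 11P and P* = 9, Q* = 25.
Since 10 is above P* = 9, the ceiling does not bind and the free-market outcome prevails.

25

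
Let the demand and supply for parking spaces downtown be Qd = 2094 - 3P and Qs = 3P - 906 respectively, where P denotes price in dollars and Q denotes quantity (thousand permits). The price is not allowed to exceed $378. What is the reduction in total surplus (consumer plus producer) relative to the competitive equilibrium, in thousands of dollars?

44652

Equilibrium: 2094 - 3P = 3P - 906, so 3000 = 6P and P* = 500, Q* = 594.
Because the ceiling (378) lies below the market-clearing price, it is binding.
At P = 378: Qd = 2094 - 3·378 = 960 and Qs = 3·378 - 906 = 228.
Quantity traded falls to 228. At Q = 228 the demand price is (2094 - 228)/3 = 622 and the supply price is (906 + 228)/3 = 378.
Deadweight loss = ½ · (622 - 378) · (594 - 228) = ½ · 244 · 366 = 44652.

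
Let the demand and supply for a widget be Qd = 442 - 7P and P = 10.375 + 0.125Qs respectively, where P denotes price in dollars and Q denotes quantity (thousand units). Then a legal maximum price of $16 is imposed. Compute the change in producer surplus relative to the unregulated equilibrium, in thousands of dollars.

Rearranging supply gives Qs = 8P - 83. Setting quantity demanded equal to quantity supplied, 442 - 7P = 8P - 83, gives P* = 35 and Q* = 197.
Because the ceiling (16) lies below the market-clearing price, it is binding.
At P = 16: Qd = 442 - 7·16 = 330 and Qs = 8·16 - 83 = 45.
Producer surplus without the control is ½ · (35 - 10.375) · 197 = 2425.5625.
With the ceiling, producers sell 45 units at 16, so PS = ½ · (16 - 10.375) · 45 = 126.5625.
Change in producer surplus = 126.5625 - 2425.5625 = -2299.

-2299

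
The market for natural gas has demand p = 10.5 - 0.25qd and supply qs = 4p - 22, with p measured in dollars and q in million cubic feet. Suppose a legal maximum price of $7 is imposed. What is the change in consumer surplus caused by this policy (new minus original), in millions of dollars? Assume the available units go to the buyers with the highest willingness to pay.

4

Rearranging demand gives qd = 42 - 4p. Setting quantity demanded equal to quantity supplied, 42 - 4p = 4p - 22, gives p* = 8 and q* = 10.
The ceiling of 7 is below the equilibrium price 8, so it binds.
At p = 7: qd = 42 - 4·7 = 14 and qs = 4·7 - 22 = 6.
Consumer surplus without the control is ½ · (10.5 - 8) · 10 = 12.5.
With the ceiling, 6 units are sold at 7 (assume they go to the highest-value buyers). The demand price at q = 6 is 9, so CS = ½ · [(10.5 - 7) + (9 - 7)] · 6 = 16.5.
Change in consumer surplus = 16.5 - 12.5 = 4.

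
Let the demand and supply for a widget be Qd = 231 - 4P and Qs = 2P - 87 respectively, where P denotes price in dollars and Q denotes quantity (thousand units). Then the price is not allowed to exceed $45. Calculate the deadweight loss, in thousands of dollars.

96

Equilibrium: 231 - 4P = 2P - 87, so 318 = 6P and P* = 53, Q* = 19.
The ceiling of 45 is below the equilibrium price 53, so it binds.
At P = 45: Qd = 231 - 4·45 = 51 and Qs = 2·45 - 87 = 3.
Quantity traded falls to 3. At Q = 3 the demand price is (231 - 3)/4 = 57 and the supply price is (87 + 3)/2 = 45.
Deadweight loss = ½ · (57 - 45) · (19 - 3) = ½ · 12 · 16 = 96.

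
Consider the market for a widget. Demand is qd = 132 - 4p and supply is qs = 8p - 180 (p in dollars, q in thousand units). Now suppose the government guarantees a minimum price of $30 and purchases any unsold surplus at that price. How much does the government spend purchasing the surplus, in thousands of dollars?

In a free market, 132 - 4p = 8p - 180 gives the equilibrium p* = 26, q* = 28.
Because the floor (30) lies above the market-clearing price, it is binding.
At p = 30: qd = 132 - 4·30 = 12 and qs = 8·30 - 180 = 60.
Surplus = qs - qd = 48.
Government expenditure = surplus × support price = 48 × 30 = 1440.

1440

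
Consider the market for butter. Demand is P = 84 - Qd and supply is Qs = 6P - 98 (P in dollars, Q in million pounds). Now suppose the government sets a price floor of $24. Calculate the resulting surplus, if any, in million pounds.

Rearranging demand gives Qd = 84 - P. Without the control the market clears where 84 - P = 6P - 98, i.e. P* = 26 and Q* = 58.
The floor of 24 is below the equilibrium price 26, so it is not binding; the market clears at P* = 26, Q* = 58.
Since the control does not bind, there is no surplus.

0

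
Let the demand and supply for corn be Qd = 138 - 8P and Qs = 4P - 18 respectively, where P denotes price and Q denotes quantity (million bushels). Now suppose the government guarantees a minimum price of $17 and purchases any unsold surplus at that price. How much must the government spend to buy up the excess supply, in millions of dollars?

816

In a free market, 138 - 8P = 4P - 18 gives the equilibrium P* = 13, Q* = 34.
Because the floor (17) lies above the market-clearing price, it is binding.
At P = 17: Qd = 138 - 8·17 = 2 and Qs = 4·17 - 18 = 50.
Surplus = Qs - Qd = 48.
Government expenditure = surplus × support price = 48 × 17 = 816.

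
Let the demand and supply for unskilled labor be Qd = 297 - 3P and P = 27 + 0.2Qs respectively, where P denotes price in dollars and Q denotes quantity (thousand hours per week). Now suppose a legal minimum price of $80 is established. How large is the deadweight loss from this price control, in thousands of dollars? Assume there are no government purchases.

1622.4

Rearranging supply gives Qs = 5P - 135. In a free market, 297 - 3P = 5P - 135 gives the equilibrium P* = 54, Q* = 135.
Because the floor (80) lies above the market-clearing price, it is binding.
At P = 80: Qd = 297 - 3·80 = 57 and Qs = 5·80 - 135 = 265.
Quantity traded falls to 57. At Q = 57 the demand price is (297 - 57)/3 = 80 and the supply price is (135 + 57)/5 = 38.4.
Deadweight loss = ½ · (80 - 38.4) · (135 - 57) = ½ · 41.6 · 78 = 1622.4.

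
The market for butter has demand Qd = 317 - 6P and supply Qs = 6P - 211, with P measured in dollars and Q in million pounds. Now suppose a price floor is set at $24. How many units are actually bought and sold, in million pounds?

Without the control the market clears where 317 - 6P = 6P - 211, i.e. P* = 44 and Q* = 53.
The floor of 24 is below the equilibrium price 44, so it is not binding; the market clears at P* = 44, Q* = 53.

53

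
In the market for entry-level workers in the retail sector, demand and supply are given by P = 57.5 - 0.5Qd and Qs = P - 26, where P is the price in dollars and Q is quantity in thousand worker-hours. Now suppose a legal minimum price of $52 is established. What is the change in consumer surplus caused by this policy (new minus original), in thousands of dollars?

-80

Rearranging demand gives Qd = 115 - 2P. Equilibrium: 115 - 2P = P - 26, so 141 = 3P and P* = 47, Q* = 21.
The floor of 52 is above the equilibrium price 47, so it binds.
At P = 52: Qd = 115 - 2·52 = 11 and Qs = 52 - 26 = 26.
Consumer surplus without the control is ½ · (57.5 - 47) · 21 = 110.25.
With the floor, consumers buy 11 units at 52, so CS = ½ · (57.5 - 52) · 11 = 30.25.
Change in consumer surplus = 30.25 - 110.25 = -80.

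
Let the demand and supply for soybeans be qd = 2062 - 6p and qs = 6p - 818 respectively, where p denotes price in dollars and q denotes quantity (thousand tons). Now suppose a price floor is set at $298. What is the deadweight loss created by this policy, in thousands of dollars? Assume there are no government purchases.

Setting quantity demanded equal to quantity supplied, 2062 - 6p = 6p - 818, gives p* = 240 and q* = 622.
Because the floor (298) lies above the market-clearing price, it is binding.
At p = 298: qd = 2062 - 6·298 = 274 and qs = 6·298 - 818 = 970.
Quantity traded falls to 274. At q = 274 the demand price is (2062 - 274)/6 = 298 and the supply price is (818 + 274)/6 = 182.
Deadweight loss = ½ · (298 - 182) · (622 - 274) = ½ · 116 · 348 = 20184.

20184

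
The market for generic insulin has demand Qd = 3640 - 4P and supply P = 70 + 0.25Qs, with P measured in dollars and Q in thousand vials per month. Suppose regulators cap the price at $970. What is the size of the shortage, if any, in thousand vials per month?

Rearranging supply gives Qs = 4P - 280. Without the control the market clears where 3640 - 4P = 4P - 280, i.e. P* = 490 and Q* = 1680.
The ceiling of 970 is above the equilibrium price 490, so it is not binding; the market clears at P* = 490, Q* = 1680.
Since the control does not bind, there is no shortage.

0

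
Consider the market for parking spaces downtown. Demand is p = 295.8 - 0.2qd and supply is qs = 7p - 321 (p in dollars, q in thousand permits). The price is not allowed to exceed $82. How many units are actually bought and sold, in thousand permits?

Rearranging demand gives qd = 1479 - 5p. Equilibrium: 1479 - 5p = 7p - 321, so 1800 = 12p and p* = 150, q* = 729.
Since 82 < 150, the ceiling is binding.
At p = 82: qd = 1479 - 5·82 = 1069 and qs = 7·82 - 321 = 253.
The quantity actually transacted is the short side, supply: 253.

253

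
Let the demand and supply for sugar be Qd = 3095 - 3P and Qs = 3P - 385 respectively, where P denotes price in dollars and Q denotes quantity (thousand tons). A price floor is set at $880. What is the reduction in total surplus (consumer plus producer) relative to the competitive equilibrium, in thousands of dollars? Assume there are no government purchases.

270000

Equilibrium: 3095 - 3P = 3P - 385, so 3480 = 6P and P* = 580, Q* = 1355.
Because the floor (880) lies above the market-clearing price, it is binding.
At P = 880: Qd = 3095 - 3·880 = 455 and Qs = 3·880 - 385 = 2255.
Quantity traded falls to 455. At Q = 455 the demand price is (3095 - 455)/3 = 880 and the supply price is (385 + 455)/3 = 280.
Deadweight loss = ½ · (880 - 280) · (1355 - 455) = ½ · 600 · 900 = 270000.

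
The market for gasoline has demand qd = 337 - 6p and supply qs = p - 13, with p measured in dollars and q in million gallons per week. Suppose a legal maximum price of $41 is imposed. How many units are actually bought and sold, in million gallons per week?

28

Setting quantity demanded equal to quantity supplied, 337 - 6p = p - 13, gives p* = 50 and q* = 37.
Since 41 < 50, the ceiling is binding.
At p = 41: qd = 337 - 6·41 = 91 and qs = 41 - 13 = 28.
The quantity actually transacted is the short side, supply: 28.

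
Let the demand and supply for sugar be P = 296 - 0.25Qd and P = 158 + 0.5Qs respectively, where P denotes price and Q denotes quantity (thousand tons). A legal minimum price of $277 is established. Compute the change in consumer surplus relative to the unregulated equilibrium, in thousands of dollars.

-3510

Rearranging demand gives Qd = 1184 - 4P; rearranging supply gives Qs = 2P - 316. Setting quantity demanded equal to quantity supplied, 1184 - 4P = 2P - 316, gives P* = 250 and Q* = 184.
The floor of 277 is above the equilibrium price 250, so it binds.
At P = 277: Qd = 1184 - 4·277 = 76 and Qs = 2·277 - 316 = 238.
Consumer surplus without the control is ½ · (296 - 250) · 184 = 4232.
With the floor, consumers buy 76 units at 277, so CS = ½ · (296 - 277) · 76 = 722.
Change in consumer surplus = 722 - 4232 = -3510.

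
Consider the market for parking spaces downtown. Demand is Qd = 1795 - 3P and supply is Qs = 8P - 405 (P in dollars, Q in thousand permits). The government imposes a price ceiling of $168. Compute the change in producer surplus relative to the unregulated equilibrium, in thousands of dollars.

-34144

Without the control the market clears where 1795 - 3P = 8P - 405, i.e. P* = 200 and Q* = 1195.
Because the ceiling (168) lies below the market-clearing price, it is binding.
At P = 168: Qd = 1795 - 3·168 = 1291 and Qs = 8·168 - 405 = 939.
Producer surplus without the control is ½ · (200 - 50.625) · 1195 = 89251.5625.
With the ceiling, producers sell 939 units at 168, so PS = ½ · (168 - 50.625) · 939 = 55107.5625.
Change in producer surplus = 55107.5625 - 89251.5625 = -34144.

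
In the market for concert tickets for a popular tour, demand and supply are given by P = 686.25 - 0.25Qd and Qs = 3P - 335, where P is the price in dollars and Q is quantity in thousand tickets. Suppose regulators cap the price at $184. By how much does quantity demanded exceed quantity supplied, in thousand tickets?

1792

Rearranging demand gives Qd = 2745 - 4P. In a free market, 2745 - 4P = 3P - 335 gives the equilibrium P* = 440, Q* = 985.
Because the ceiling (184) lies below the market-clearing price, it is binding.
At P = 184: Qd = 2745 - 4·184 = 2009 and Qs = 3·184 - 335 = 217.
Shortage = Qd - Qs = 2009 - 217 = 1792.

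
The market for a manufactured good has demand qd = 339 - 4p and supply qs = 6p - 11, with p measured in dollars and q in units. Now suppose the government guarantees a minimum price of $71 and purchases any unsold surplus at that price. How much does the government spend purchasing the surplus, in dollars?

25560

Equilibrium: 339 - 4p = 6p - 11, so 350 = 10p and p* = 35, q* = 199.
Because the floor (71) lies above the market-clearing price, it is binding.
At p = 71: qd = 339 - 4·71 = 55 and qs = 6·71 - 11 = 415.
Surplus = qs - qd = 360.
Government expenditure = surplus × support price = 360 × 71 = 25560.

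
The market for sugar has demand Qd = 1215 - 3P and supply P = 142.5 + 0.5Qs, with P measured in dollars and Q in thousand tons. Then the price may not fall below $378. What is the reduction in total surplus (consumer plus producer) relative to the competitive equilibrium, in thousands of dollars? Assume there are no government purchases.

Rearranging supply gives Qs = 2P - 285. Equilibrium: 1215 - 3P = 2P - 285, so 1500 = 5P and P* = 300, Q* = 315.
The floor of 378 is above the equilibrium price 300, so it binds.
At P = 378: Qd = 1215 - 3·378 = 81 and Qs = 2·378 - 285 = 471.
Quantity traded falls to 81. At Q = 81 the demand price is (1215 - 81)/3 = 378 and the supply price is (285 + 81)/2 = 183.
Deadweight loss = ½ · (378 - 183) · (315 - 81) = ½ · 195 · 234 = 22815.

22815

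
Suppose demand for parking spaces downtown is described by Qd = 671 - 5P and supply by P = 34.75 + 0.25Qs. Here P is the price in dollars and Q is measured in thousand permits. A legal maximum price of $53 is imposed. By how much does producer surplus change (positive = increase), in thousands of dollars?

-5439

Rearranging supply gives Qs = 4P - 139. Setting quantity demanded equal to quantity supplied, 671 - 5P = 4P - 139, gives P* = 90 and Q* = 221.
The ceiling of 53 is below the equilibrium price 90, so it binds.
At P = 53: Qd = 671 - 5·53 = 406 and Qs = 4·53 - 139 = 73.
Producer surplus without the control is ½ · (90 - 34.75) · 221 = 6105.125.
With the ceiling, producers sell 73 units at 53, so PS = ½ · (53 - 34.75) · 73 = 666.125.
Change in producer surplus = 666.125 - 6105.125 = -5439.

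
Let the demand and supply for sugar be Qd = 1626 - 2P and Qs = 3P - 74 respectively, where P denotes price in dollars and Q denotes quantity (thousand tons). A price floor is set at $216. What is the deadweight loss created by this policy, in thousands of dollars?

Setting quantity demanded equal to quantity supplied, 1626 - 2P = 3P - 74, gives P* = 340 and Q* = 946.
The floor of 216 is below the equilibrium price 340, so it is not binding; the market clears at P* = 340, Q* = 946.
Since the control does not bind, no trades are prevented and deadweight loss is zero.

0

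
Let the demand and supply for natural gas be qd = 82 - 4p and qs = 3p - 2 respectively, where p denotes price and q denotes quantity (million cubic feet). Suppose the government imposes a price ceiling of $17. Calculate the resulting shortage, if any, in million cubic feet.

Equilibrium: 82 - 4p = 3p - 2, so 84 = 7p and p* = 12, q* = 34.
The ceiling of 17 is above the equilibrium price 12, so it is not binding; the market clears at p* = 12, q* = 34.
Since the control does not bind, there is no shortage.

0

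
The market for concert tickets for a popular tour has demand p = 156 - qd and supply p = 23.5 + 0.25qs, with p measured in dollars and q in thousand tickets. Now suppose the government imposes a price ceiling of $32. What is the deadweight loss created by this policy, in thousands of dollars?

Rearranging demand gives qd = 156 - p; rearranging supply gives qs = 4p - 94. Without the control the market clears where 156 - p = 4p - 94, i.e. p* = 50 and q* = 106.
Because the ceiling (32) lies below the market-clearing price, it is binding.
At p = 32: qd = 156 - 32 = 124 and qs = 4·32 - 94 = 34.
Quantity traded falls to 34. At q = 34 the demand price is 156 - 34 = 122 and the supply price is (94 + 34)/4 = 32.
Deadweight loss = ½ · (122 - 32) · (106 - 34) = ½ · 90 · 72 = 3240.

3240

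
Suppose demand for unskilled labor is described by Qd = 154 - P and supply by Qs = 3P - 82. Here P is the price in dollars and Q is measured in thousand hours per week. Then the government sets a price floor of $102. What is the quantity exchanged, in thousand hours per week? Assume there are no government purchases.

In a free market, 154 - P = 3P - 82 gives the equilibrium P* = 59, Q* = 95.
Since 102 > 59, the floor is binding.
At P = 102: Qd = 154 - 102 = 52 and Qs = 3·102 - 82 = 224.
The quantity actually transacted is the short side, demand: 52.

52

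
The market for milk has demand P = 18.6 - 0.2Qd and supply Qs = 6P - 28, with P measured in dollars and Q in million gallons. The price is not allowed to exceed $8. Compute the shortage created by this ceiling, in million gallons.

33

Rearranging demand gives Qd = 93 - 5P. Without the control the market clears where 93 - 5P = 6P - 28, i.e. P* = 11 and Q* = 38.
Since 8 < 11, the ceiling is binding.
At P = 8: Qd = 93 - 5·8 = 53 and Qs = 6·8 - 28 = 20.
Shortage = Qd - Qs = 53 - 20 = 33.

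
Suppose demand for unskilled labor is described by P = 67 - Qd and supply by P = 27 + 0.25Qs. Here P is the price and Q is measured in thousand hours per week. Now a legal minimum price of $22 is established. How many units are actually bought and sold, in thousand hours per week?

32

Rearranging demand gives Qd = 67 - P; rearranging supply gives Qs = 4P - 108. Without the control the market clears where 67 - P = 4P - 108, i.e. P* = 35 and Q* = 32.
Since 22 is below P* = 35, the floor does not bind and the free-market outcome prevails.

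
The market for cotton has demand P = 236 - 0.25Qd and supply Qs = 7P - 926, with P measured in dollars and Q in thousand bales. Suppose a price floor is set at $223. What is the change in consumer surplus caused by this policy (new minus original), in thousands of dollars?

-8374

Rearranging demand gives Qd = 944 - 4P. In a free market, 944 - 4P = 7P - 926 gives the equilibrium P* = 170, Q* = 264.
Because the floor (223) lies above the market-clearing price, it is binding.
At P = 223: Qd = 944 - 4·223 = 52 and Qs = 7·223 - 926 = 635.
Consumer surplus without the control is ½ · (236 - 170) · 264 = 8712.
With the floor, consumers buy 52 units at 223, so CS = ½ · (236 - 223) · 52 = 338.
Change in consumer surplus = 338 - 8712 = -8374.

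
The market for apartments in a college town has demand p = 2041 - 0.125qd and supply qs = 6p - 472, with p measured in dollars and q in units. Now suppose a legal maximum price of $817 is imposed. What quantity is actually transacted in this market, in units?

Rearranging demand gives qd = 16328 - 8p. Equilibrium: 16328 - 8p = 6p - 472, so 16800 = 14p and p* = 1200, q* = 6728.
Since 817 < 1200, the ceiling is binding.
At p = 817: qd = 16328 - 8·817 = 9792 and qs = 6·817 - 472 = 4430.
The quantity actually transacted is the short side, supply: 4430.

4430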